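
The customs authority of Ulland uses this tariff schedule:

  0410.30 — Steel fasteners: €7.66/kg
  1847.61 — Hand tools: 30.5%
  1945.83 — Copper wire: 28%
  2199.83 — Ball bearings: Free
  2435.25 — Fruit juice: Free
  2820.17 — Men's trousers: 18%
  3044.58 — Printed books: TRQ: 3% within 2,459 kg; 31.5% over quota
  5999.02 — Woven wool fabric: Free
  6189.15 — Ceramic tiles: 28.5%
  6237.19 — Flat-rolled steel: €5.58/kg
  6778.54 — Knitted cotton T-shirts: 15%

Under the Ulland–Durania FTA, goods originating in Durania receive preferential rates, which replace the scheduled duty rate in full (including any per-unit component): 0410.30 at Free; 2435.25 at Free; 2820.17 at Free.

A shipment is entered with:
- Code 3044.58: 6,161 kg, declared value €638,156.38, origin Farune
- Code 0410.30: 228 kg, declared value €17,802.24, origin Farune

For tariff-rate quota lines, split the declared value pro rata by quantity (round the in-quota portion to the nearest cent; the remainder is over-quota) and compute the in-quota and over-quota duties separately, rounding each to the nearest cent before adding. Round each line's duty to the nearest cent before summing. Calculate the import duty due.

€130,175.33

Line 1 (3044.58, Farune, 6,161 kg, €638,156.38):
Code 3044.58 is under a tariff-rate quota (threshold 2,459 kg). In-quota: 2,459 kg at 3%; over-quota: 3,702 kg at 31.5%.
Pro-rata value split: in-quota = €638,156.38 × 2,459/6,161 = €254,703.22; over-quota = €638,156.38 − €254,703.22 = €383,453.16.
In-quota duty = €254,703.22 × 3% = €7,641.10. Over-quota duty = €383,453.16 × 31.5% = €120,787.75.
Line duty = €7,641.10 + €120,787.75 = €128,428.85.
Line 2 (0410.30, Farune, 228 kg, €17,802.24):
Base rate for 0410.30 is €7.66/kg.
0410.30 has an FTA preferential rate, but origin Farune is not Durania; base rate stands.
Duty = 228 × €7.66 = €1,746.48.
Total = €128,428.85 + €1,746.48 = €130,175.33.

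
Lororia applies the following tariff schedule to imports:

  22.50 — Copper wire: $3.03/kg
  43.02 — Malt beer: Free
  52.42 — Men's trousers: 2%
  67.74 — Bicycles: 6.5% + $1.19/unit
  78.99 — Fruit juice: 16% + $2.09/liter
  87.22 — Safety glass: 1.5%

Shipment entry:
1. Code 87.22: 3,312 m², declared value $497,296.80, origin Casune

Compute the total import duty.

Line 1 (87.22, Casune, 3,312 m², $497,296.80):
Base rate for 87.22 is 1.5%.
Duty = $497,296.80 × 1.5% = $7,459.45.

$7,459.45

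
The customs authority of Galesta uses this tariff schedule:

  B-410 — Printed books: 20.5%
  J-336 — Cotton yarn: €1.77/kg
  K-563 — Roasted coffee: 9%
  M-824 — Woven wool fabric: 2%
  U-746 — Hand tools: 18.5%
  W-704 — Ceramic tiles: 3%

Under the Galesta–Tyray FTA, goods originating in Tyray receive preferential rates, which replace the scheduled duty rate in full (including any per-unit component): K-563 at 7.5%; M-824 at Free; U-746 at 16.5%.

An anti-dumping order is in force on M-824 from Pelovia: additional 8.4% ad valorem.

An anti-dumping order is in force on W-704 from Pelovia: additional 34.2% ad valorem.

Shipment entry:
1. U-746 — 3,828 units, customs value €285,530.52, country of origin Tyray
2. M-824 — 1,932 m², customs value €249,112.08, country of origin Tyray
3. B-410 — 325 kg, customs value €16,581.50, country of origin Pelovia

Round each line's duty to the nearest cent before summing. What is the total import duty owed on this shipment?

Line 1 (U-746, Tyray, 3,828 units, €285,530.52):
Base rate for U-746 is 18.5%.
Origin Tyray qualifies under the Galesta–Tyray agreement and U-746 is covered: preferential rate 16.5% applies instead.
Duty = €285,530.52 × 16.5% = €47,112.54.
Line 2 (M-824, Tyray, 1,932 m², €249,112.08):
Base rate for M-824 is 2%.
Origin Tyray qualifies under the Galesta–Tyray agreement and M-824 is covered: preferential rate Free applies instead.
The additional-duty order on M-824 targets Pelovia, not Tyray; it does not apply.
Duty = €249,112.08 × 0% = €0.00.
Line 3 (B-410, Pelovia, 325 kg, €16,581.50):
Base rate for B-410 is 20.5%.
Duty = €16,581.50 × 20.5% = €3,399.21.
Total = €47,112.54 + €0.00 + €3,399.21 = €50,511.75.

€50,511.75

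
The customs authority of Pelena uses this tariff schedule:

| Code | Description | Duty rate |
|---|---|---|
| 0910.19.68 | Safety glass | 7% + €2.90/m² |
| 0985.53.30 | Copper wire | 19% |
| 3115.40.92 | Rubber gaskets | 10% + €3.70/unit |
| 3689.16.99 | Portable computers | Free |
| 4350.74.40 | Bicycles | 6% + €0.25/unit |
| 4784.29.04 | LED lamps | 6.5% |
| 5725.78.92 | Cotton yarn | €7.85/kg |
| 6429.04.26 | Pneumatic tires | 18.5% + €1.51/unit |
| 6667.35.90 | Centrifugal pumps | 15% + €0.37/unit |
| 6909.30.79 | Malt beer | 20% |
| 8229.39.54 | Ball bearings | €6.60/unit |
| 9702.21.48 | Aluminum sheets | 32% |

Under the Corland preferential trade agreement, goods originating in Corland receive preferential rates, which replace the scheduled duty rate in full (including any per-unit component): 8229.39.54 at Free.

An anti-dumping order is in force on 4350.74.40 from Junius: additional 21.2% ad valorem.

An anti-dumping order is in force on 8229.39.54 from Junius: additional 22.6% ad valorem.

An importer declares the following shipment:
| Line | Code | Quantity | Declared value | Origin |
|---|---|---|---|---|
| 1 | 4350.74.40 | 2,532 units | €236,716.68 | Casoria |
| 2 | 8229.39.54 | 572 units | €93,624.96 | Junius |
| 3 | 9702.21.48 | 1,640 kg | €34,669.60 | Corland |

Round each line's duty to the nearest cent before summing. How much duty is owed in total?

Line 1 (4350.74.40, Casoria, 2,532 units, €236,716.68):
Base rate for 4350.74.40 is 6% + €0.25/unit.
The additional-duty order on 4350.74.40 targets Junius, not Casoria; it does not apply.
Duty = €236,716.68 × 6% + 2,532 × €0.25 = €14,836.00.
Line 2 (8229.39.54, Junius, 572 units, €93,624.96):
Base rate for 8229.39.54 is €6.60/unit.
8229.39.54 has an FTA preferential rate, but origin Junius is not Corland; base rate stands.
Additional duty on 8229.39.54 from Junius: +22.6% ad valorem. Applied ad valorem rate = 22.6%.
Duty = €93,624.96 × 22.6% + 572 × €6.60 = €24,934.44.
Line 3 (9702.21.48, Corland, 1,640 kg, €34,669.60):
Base rate for 9702.21.48 is 32%.
Origin Corland is the FTA partner but 9702.21.48 is not on the preference list; base rate stands.
Duty = €34,669.60 × 32% = €11,094.27.
Total = €14,836.00 + €24,934.44 + €11,094.27 = €50,864.71.

€50,864.71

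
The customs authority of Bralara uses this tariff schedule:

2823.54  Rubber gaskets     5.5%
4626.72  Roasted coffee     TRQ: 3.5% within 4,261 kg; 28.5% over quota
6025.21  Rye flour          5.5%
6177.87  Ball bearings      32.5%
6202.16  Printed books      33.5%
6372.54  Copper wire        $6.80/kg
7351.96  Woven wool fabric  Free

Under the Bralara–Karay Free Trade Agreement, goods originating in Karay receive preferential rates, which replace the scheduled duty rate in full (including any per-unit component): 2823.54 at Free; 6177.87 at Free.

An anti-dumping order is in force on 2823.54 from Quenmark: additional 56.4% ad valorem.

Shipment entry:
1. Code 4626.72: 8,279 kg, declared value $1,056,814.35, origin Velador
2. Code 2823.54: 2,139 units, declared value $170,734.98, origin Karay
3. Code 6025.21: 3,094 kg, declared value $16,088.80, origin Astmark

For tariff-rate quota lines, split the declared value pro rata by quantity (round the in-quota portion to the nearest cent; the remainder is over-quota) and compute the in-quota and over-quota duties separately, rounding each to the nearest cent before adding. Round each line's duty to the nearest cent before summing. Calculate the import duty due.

Line 1 (4626.72, Velador, 8,279 kg, $1,056,814.35):
Code 4626.72 is under a tariff-rate quota (threshold 4,261 kg). In-quota: 4,261 kg at 3.5%; over-quota: 4,018 kg at 28.5%.
Pro-rata value split: in-quota = $1,056,814.35 × 4,261/8,279 = $543,916.65; over-quota = $1,056,814.35 − $543,916.65 = $512,897.70.
In-quota duty = $543,916.65 × 3.5% = $19,037.08. Over-quota duty = $512,897.70 × 28.5% = $146,175.84.
Line duty = $19,037.08 + $146,175.84 = $165,212.92.
Line 2 (2823.54, Karay, 2,139 units, $170,734.98):
Base rate for 2823.54 is 5.5%.
Origin Karay qualifies under the Bralara–Karay agreement and 2823.54 is covered: preferential rate Free applies instead.
The additional-duty order on 2823.54 targets Quenmark, not Karay; it does not apply.
Duty = $170,734.98 × 0% = $0.00.
Line 3 (6025.21, Astmark, 3,094 kg, $16,088.80):
Base rate for 6025.21 is 5.5%.
Duty = $16,088.80 × 5.5% = $884.88.
Total = $165,212.92 + $0.00 + $884.88 = $166,097.80.

$166,097.80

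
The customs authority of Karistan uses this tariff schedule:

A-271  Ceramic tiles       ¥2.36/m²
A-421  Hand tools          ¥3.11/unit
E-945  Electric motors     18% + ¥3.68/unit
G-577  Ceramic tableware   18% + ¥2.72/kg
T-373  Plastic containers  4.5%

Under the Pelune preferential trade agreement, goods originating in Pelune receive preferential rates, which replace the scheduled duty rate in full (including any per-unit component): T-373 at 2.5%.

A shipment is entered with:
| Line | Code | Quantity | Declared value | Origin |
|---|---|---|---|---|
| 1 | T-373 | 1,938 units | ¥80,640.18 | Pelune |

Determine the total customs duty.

¥2,016.00

Line 1 (T-373, Pelune, 1,938 units, ¥80,640.18):
Base rate for T-373 is 4.5%.
Origin Pelune qualifies under the Karistan–Pelune agreement and T-373 is covered: preferential rate 2.5% applies instead.
Duty = ¥80,640.18 × 2.5% = ¥2,016.00.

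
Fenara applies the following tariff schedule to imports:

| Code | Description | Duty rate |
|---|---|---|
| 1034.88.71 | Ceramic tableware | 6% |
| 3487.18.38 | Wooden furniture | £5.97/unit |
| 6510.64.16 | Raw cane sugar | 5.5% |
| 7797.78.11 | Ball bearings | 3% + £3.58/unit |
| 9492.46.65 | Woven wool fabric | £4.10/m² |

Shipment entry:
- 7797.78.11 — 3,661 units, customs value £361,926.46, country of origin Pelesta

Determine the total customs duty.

Line 1 (7797.78.11, Pelesta, 3,661 units, £361,926.46):
Base rate for 7797.78.11 is 3% + £3.58/unit.
Duty = £361,926.46 × 3% + 3,661 × £3.58 = £23,964.17.

£23,964.17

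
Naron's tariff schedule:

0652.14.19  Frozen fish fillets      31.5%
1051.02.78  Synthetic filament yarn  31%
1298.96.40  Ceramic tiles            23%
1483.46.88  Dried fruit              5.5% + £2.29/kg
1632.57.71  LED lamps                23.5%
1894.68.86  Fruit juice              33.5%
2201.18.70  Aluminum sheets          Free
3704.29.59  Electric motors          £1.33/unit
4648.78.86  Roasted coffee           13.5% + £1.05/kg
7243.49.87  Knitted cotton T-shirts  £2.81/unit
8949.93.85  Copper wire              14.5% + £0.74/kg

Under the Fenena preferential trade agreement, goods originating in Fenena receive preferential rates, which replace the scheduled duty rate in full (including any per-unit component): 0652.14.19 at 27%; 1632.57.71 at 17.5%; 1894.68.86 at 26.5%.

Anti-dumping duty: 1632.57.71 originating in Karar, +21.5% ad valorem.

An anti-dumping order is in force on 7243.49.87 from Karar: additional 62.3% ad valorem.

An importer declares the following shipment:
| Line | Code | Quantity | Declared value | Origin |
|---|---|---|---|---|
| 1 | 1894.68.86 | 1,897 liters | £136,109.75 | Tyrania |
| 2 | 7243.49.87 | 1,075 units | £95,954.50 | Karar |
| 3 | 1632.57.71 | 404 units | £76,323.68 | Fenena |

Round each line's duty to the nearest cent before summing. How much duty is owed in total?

Line 1 (1894.68.86, Tyrania, 1,897 liters, £136,109.75):
Base rate for 1894.68.86 is 33.5%.
1894.68.86 has an FTA preferential rate, but origin Tyrania is not Fenena; base rate stands.
Duty = £136,109.75 × 33.5% = £45,596.77.
Line 2 (7243.49.87, Karar, 1,075 units, £95,954.50):
Base rate for 7243.49.87 is £2.81/unit.
Additional duty on 7243.49.87 from Karar: +62.3% ad valorem. Applied ad valorem rate = 62.3%.
Duty = £95,954.50 × 62.3% + 1,075 × £2.81 = £62,800.40.
Line 3 (1632.57.71, Fenena, 404 units, £76,323.68):
Base rate for 1632.57.71 is 23.5%.
Origin Fenena qualifies under the Naron–Fenena agreement and 1632.57.71 is covered: preferential rate 17.5% applies instead.
The additional-duty order on 1632.57.71 targets Karar, not Fenena; it does not apply.
Duty = £76,323.68 × 17.5% = £13,356.64.
Total = £45,596.77 + £62,800.40 + £13,356.64 = £121,753.81.

£121,753.81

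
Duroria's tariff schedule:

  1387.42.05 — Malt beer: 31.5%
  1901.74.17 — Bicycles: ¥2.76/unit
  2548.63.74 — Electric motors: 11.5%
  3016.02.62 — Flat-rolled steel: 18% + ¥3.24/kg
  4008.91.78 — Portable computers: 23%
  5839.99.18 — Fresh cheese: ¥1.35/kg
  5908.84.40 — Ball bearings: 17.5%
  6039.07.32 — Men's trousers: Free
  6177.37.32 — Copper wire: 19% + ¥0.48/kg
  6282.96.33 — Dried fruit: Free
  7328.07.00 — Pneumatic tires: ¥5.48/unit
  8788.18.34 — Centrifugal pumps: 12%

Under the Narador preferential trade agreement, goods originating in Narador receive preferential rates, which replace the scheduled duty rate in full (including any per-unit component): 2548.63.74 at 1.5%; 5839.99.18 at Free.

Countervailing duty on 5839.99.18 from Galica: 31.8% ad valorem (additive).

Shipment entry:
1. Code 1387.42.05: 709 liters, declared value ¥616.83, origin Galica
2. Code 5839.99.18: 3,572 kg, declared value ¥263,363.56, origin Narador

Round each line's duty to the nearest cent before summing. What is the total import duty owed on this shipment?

¥194.30

Line 1 (1387.42.05, Galica, 709 liters, ¥616.83):
Base rate for 1387.42.05 is 31.5%.
Duty = ¥616.83 × 31.5% = ¥194.30.
Line 2 (5839.99.18, Narador, 3,572 kg, ¥263,363.56):
Base rate for 5839.99.18 is ¥1.35/kg.
Origin Narador qualifies under the Duroria–Narador agreement and 5839.99.18 is covered: preferential rate Free applies instead.
The additional-duty order on 5839.99.18 targets Galica, not Narador; it does not apply.
Duty = ¥263,363.56 × 0% = ¥0.00.
Total = ¥194.30 + ¥0.00 = ¥194.30.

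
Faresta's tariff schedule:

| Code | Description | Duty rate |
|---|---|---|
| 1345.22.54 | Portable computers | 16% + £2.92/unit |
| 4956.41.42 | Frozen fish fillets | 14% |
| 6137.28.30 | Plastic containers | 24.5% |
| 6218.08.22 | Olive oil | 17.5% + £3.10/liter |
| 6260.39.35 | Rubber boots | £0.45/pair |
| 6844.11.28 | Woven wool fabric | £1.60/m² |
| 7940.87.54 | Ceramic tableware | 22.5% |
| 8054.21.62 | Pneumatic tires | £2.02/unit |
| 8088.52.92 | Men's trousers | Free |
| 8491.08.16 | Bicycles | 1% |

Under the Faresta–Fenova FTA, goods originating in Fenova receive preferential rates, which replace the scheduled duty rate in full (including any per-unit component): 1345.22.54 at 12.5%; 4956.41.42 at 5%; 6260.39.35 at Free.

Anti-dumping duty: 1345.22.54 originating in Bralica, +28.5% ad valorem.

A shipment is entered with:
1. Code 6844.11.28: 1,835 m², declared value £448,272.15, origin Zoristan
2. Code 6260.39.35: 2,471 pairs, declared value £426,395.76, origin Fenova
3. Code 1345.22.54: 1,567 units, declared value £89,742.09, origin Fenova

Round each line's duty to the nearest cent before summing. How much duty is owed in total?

Line 1 (6844.11.28, Zoristan, 1,835 m², £448,272.15):
Base rate for 6844.11.28 is £1.60/m².
Duty = 1,835 × £1.60 = £2,936.00.
Line 2 (6260.39.35, Fenova, 2,471 pairs, £426,395.76):
Base rate for 6260.39.35 is £0.45/pair.
Origin Fenova qualifies under the Faresta–Fenova agreement and 6260.39.35 is covered: preferential rate Free applies instead.
Duty = £426,395.76 × 0% = £0.00.
Line 3 (1345.22.54, Fenova, 1,567 units, £89,742.09):
Base rate for 1345.22.54 is 16% + £2.92/unit.
Origin Fenova qualifies under the Faresta–Fenova agreement and 1345.22.54 is covered: preferential rate 12.5% applies instead.
The additional-duty order on 1345.22.54 targets Bralica, not Fenova; it does not apply.
Duty = £89,742.09 × 12.5% = £11,217.76.
Total = £2,936.00 + £0.00 + £11,217.76 = £14,153.76.

£14,153.76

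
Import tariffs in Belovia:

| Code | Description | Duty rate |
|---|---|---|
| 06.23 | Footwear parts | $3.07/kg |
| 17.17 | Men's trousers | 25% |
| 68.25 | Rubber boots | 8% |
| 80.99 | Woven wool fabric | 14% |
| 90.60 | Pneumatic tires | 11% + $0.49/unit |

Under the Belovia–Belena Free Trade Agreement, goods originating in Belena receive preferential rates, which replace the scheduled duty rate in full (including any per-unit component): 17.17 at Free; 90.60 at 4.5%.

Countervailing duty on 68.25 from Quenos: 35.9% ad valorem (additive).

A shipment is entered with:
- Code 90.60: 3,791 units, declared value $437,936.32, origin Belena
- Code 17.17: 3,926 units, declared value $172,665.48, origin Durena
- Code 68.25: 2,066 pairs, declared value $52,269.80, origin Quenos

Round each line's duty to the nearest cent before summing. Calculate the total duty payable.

$85,819.94

Line 1 (90.60, Belena, 3,791 units, $437,936.32):
Base rate for 90.60 is 11% + $0.49/unit.
Origin Belena qualifies under the Belovia–Belena agreement and 90.60 is covered: preferential rate 4.5% applies instead.
Duty = $437,936.32 × 4.5% = $19,707.13.
Line 2 (17.17, Durena, 3,926 units, $172,665.48):
Base rate for 17.17 is 25%.
17.17 has an FTA preferential rate, but origin Durena is not Belena; base rate stands.
Duty = $172,665.48 × 25% = $43,166.37.
Line 3 (68.25, Quenos, 2,066 pairs, $52,269.80):
Base rate for 68.25 is 8%.
Additional duty on 68.25 from Quenos: +35.9%. Applied ad valorem rate: 8% + 35.9% = 43.9%.
Duty = $52,269.80 × 43.9% = $22,946.44.
Total = $19,707.13 + $43,166.37 + $22,946.44 = $85,819.94.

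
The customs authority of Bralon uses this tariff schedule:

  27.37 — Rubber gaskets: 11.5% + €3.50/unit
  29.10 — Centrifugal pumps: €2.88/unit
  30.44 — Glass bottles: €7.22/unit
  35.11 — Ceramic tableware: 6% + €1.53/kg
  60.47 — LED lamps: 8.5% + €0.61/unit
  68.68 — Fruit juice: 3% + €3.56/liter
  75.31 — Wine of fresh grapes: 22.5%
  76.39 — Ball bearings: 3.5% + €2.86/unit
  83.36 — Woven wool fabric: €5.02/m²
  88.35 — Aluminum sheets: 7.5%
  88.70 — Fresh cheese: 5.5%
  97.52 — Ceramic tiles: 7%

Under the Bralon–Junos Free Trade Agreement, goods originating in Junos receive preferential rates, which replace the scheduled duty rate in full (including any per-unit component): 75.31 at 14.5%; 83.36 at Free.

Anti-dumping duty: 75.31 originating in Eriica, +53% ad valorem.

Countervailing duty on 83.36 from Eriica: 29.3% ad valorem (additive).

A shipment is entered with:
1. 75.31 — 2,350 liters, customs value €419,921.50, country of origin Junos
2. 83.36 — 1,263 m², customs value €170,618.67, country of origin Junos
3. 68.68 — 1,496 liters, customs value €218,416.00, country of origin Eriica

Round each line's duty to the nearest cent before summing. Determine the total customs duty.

Line 1 (75.31, Junos, 2,350 liters, €419,921.50):
Base rate for 75.31 is 22.5%.
Origin Junos qualifies under the Bralon–Junos agreement and 75.31 is covered: preferential rate 14.5% applies instead.
The additional-duty order on 75.31 targets Eriica, not Junos; it does not apply.
Duty = €419,921.50 × 14.5% = €60,888.62.
Line 2 (83.36, Junos, 1,263 m², €170,618.67):
Base rate for 83.36 is €5.02/m².
Origin Junos qualifies under the Bralon–Junos agreement and 83.36 is covered: preferential rate Free applies instead.
The additional-duty order on 83.36 targets Eriica, not Junos; it does not apply.
Duty = €170,618.67 × 0% = €0.00.
Line 3 (68.68, Eriica, 1,496 liters, €218,416.00):
Base rate for 68.68 is 3% + €3.56/liter.
Duty = €218,416.00 × 3% + 1,496 × €3.56 = €11,878.24.
Total = €60,888.62 + €0.00 + €11,878.24 = €72,766.86.

€72,766.86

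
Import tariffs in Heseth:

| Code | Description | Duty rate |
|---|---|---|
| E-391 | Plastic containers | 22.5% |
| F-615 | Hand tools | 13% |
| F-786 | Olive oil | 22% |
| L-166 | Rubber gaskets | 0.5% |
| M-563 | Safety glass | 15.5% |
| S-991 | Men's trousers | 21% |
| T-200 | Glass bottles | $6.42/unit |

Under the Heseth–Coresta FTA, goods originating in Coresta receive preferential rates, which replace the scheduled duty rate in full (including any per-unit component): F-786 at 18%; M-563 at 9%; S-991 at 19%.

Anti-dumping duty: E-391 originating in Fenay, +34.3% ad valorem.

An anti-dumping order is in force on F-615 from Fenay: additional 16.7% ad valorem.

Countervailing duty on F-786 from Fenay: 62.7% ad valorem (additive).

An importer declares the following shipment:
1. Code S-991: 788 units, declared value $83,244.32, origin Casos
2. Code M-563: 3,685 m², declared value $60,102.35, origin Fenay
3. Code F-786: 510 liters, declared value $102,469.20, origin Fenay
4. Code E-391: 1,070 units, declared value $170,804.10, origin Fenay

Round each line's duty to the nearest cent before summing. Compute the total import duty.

$210,605.31

Line 1 (S-991, Casos, 788 units, $83,244.32):
Base rate for S-991 is 21%.
S-991 has an FTA preferential rate, but origin Casos is not Coresta; base rate stands.
Duty = $83,244.32 × 21% = $17,481.31.
Line 2 (M-563, Fenay, 3,685 m², $60,102.35):
Base rate for M-563 is 15.5%.
M-563 has an FTA preferential rate, but origin Fenay is not Coresta; base rate stands.
Duty = $60,102.35 × 15.5% = $9,315.86.
Line 3 (F-786, Fenay, 510 liters, $102,469.20):
Base rate for F-786 is 22%.
F-786 has an FTA preferential rate, but origin Fenay is not Coresta; base rate stands.
Additional duty on F-786 from Fenay: +62.7%. Applied ad valorem rate: 22% + 62.7% = 84.7%.
Duty = $102,469.20 × 84.7% = $86,791.41.
Line 4 (E-391, Fenay, 1,070 units, $170,804.10):
Base rate for E-391 is 22.5%.
Additional duty on E-391 from Fenay: +34.3%. Applied ad valorem rate: 22.5% + 34.3% = 56.8%.
Duty = $170,804.10 × 56.8% = $97,016.73.
Total = $17,481.31 + $9,315.86 + $86,791.41 + $97,016.73 = $210,605.31.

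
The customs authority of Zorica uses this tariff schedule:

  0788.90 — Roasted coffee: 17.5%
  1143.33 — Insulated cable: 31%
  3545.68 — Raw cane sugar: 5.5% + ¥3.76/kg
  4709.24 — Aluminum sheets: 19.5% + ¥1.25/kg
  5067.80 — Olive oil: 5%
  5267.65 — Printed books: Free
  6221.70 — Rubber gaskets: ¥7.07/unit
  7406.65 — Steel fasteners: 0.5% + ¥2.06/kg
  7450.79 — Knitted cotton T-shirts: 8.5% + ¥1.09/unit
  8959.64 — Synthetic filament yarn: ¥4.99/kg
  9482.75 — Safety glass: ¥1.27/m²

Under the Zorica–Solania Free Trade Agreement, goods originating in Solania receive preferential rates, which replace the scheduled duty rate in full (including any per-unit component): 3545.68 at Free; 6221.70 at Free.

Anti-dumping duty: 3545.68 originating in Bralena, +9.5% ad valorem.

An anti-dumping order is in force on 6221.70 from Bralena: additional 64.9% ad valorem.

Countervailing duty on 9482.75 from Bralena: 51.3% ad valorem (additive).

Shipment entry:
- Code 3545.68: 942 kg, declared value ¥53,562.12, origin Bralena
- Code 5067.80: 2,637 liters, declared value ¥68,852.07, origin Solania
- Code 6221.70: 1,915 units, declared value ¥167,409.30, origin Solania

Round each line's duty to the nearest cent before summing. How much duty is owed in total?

Line 1 (3545.68, Bralena, 942 kg, ¥53,562.12):
Base rate for 3545.68 is 5.5% + ¥3.76/kg.
3545.68 has an FTA preferential rate, but origin Bralena is not Solania; base rate stands.
Additional duty on 3545.68 from Bralena: +9.5%. Applied ad valorem rate: 5.5% + 9.5% = 15%.
Duty = ¥53,562.12 × 15% + 942 × ¥3.76 = ¥11,576.24.
Line 2 (5067.80, Solania, 2,637 liters, ¥68,852.07):
Base rate for 5067.80 is 5%.
Origin Solania is the FTA partner but 5067.80 is not on the preference list; base rate stands.
Duty = ¥68,852.07 × 5% = ¥3,442.60.
Line 3 (6221.70, Solania, 1,915 units, ¥167,409.30):
Base rate for 6221.70 is ¥7.07/unit.
Origin Solania qualifies under the Zorica–Solania agreement and 6221.70 is covered: preferential rate Free applies instead.
The additional-duty order on 6221.70 targets Bralena, not Solania; it does not apply.
Duty = ¥167,409.30 × 0% = ¥0.00.
Total = ¥11,576.24 + ¥3,442.60 + ¥0.00 = ¥15,018.84.

¥15,018.84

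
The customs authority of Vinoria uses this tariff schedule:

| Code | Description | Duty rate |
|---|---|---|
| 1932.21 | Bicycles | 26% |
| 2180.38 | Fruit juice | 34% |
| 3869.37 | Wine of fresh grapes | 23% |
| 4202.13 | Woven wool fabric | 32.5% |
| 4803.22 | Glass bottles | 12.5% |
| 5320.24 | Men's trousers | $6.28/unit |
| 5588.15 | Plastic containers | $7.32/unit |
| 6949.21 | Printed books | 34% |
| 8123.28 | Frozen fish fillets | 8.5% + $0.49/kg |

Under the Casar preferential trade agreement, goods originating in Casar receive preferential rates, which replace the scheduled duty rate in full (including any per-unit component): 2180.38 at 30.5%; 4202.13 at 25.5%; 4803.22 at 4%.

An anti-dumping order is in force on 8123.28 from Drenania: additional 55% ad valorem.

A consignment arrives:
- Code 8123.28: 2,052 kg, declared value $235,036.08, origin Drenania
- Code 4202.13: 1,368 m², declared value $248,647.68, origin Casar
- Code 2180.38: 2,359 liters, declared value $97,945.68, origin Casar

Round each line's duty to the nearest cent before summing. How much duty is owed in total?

$243,531.98

Line 1 (8123.28, Drenania, 2,052 kg, $235,036.08):
Base rate for 8123.28 is 8.5% + $0.49/kg.
Additional duty on 8123.28 from Drenania: +55%. Applied ad valorem rate: 8.5% + 55% = 63.5%.
Duty = $235,036.08 × 63.5% + 2,052 × $0.49 = $150,253.39.
Line 2 (4202.13, Casar, 1,368 m², $248,647.68):
Base rate for 4202.13 is 32.5%.
Origin Casar qualifies under the Vinoria–Casar agreement and 4202.13 is covered: preferential rate 25.5% applies instead.
Duty = $248,647.68 × 25.5% = $63,405.16.
Line 3 (2180.38, Casar, 2,359 liters, $97,945.68):
Base rate for 2180.38 is 34%.
Origin Casar qualifies under the Vinoria–Casar agreement and 2180.38 is covered: preferential rate 30.5% applies instead.
Duty = $97,945.68 × 30.5% = $29,873.43.
Total = $150,253.39 + $63,405.16 + $29,873.43 = $243,531.98.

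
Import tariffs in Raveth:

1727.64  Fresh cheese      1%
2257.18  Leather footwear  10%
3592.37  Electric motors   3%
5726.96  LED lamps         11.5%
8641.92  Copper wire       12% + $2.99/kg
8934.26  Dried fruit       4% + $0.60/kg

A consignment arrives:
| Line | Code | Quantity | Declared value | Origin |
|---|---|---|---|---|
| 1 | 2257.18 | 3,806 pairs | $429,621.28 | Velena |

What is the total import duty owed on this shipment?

$42,962.13

Line 1 (2257.18, Velena, 3,806 pairs, $429,621.28):
Base rate for 2257.18 is 10%.
Duty = $429,621.28 × 10% = $42,962.13.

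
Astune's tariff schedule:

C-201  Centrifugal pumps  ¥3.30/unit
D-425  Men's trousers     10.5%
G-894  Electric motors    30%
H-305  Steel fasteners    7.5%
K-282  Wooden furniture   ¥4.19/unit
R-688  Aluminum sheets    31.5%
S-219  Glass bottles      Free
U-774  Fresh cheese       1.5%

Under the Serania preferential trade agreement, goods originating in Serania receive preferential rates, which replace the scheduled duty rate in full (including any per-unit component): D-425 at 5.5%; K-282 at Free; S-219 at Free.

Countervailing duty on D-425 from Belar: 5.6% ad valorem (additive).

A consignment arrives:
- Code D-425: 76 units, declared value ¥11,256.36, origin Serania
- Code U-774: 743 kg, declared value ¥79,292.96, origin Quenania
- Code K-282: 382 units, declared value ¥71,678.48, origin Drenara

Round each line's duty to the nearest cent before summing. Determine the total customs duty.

Line 1 (D-425, Serania, 76 units, ¥11,256.36):
Base rate for D-425 is 10.5%.
Origin Serania qualifies under the Astune–Serania agreement and D-425 is covered: preferential rate 5.5% applies instead.
The additional-duty order on D-425 targets Belar, not Serania; it does not apply.
Duty = ¥11,256.36 × 5.5% = ¥619.10.
Line 2 (U-774, Quenania, 743 kg, ¥79,292.96):
Base rate for U-774 is 1.5%.
Duty = ¥79,292.96 × 1.5% = ¥1,189.39.
Line 3 (K-282, Drenara, 382 units, ¥71,678.48):
Base rate for K-282 is ¥4.19/unit.
K-282 has an FTA preferential rate, but origin Drenara is not Serania; base rate stands.
Duty = 382 × ¥4.19 = ¥1,600.58.
Total = ¥619.10 + ¥1,189.39 + ¥1,600.58 = ¥3,409.07.

¥3,409.07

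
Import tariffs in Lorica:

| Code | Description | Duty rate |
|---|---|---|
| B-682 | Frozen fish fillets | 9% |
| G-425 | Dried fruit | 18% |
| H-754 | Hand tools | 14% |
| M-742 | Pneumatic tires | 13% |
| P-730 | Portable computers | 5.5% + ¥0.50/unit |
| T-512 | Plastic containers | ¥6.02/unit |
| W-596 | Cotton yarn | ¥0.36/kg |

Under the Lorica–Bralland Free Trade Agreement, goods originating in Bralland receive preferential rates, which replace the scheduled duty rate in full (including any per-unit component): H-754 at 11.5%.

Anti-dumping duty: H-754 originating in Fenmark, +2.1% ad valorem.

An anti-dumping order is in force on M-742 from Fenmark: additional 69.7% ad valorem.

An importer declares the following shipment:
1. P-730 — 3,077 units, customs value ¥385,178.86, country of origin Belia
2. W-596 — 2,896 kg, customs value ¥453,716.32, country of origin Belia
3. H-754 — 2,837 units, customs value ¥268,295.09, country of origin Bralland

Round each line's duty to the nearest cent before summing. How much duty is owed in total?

¥54,619.84

Line 1 (P-730, Belia, 3,077 units, ¥385,178.86):
Base rate for P-730 is 5.5% + ¥0.50/unit.
Duty = ¥385,178.86 × 5.5% + 3,077 × ¥0.50 = ¥22,723.34.
Line 2 (W-596, Belia, 2,896 kg, ¥453,716.32):
Base rate for W-596 is ¥0.36/kg.
Duty = 2,896 × ¥0.36 = ¥1,042.56.
Line 3 (H-754, Bralland, 2,837 units, ¥268,295.09):
Base rate for H-754 is 14%.
Origin Bralland qualifies under the Lorica–Bralland agreement and H-754 is covered: preferential rate 11.5% applies instead.
The additional-duty order on H-754 targets Fenmark, not Bralland; it does not apply.
Duty = ¥268,295.09 × 11.5% = ¥30,853.94.
Total = ¥22,723.34 + ¥1,042.56 + ¥30,853.94 = ¥54,619.84.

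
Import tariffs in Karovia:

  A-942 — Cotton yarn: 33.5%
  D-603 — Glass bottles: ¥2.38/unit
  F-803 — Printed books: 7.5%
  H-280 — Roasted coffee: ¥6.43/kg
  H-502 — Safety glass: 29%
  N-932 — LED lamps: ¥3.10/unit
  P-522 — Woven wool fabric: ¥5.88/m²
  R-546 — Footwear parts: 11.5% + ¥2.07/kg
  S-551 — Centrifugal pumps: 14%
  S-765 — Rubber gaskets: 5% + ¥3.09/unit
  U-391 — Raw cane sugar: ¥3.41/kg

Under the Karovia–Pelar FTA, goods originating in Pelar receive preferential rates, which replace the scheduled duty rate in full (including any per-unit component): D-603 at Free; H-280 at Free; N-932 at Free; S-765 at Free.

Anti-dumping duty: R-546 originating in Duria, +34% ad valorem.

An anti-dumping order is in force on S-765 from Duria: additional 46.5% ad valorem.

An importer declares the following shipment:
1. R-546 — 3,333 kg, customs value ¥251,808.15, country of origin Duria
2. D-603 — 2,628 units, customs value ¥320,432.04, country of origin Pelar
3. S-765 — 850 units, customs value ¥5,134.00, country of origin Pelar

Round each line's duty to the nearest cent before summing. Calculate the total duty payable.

¥121,472.02

Line 1 (R-546, Duria, 3,333 kg, ¥251,808.15):
Base rate for R-546 is 11.5% + ¥2.07/kg.
Additional duty on R-546 from Duria: +34%. Applied ad valorem rate: 11.5% + 34% = 45.5%.
Duty = ¥251,808.15 × 45.5% + 3,333 × ¥2.07 = ¥121,472.02.
Line 2 (D-603, Pelar, 2,628 units, ¥320,432.04):
Base rate for D-603 is ¥2.38/unit.
Origin Pelar qualifies under the Karovia–Pelar agreement and D-603 is covered: preferential rate Free applies instead.
Duty = ¥320,432.04 × 0% = ¥0.00.
Line 3 (S-765, Pelar, 850 units, ¥5,134.00):
Base rate for S-765 is 5% + ¥3.09/unit.
Origin Pelar qualifies under the Karovia–Pelar agreement and S-765 is covered: preferential rate Free applies instead.
The additional-duty order on S-765 targets Duria, not Pelar; it does not apply.
Duty = ¥5,134.00 × 0% = ¥0.00.
Total = ¥121,472.02 + ¥0.00 + ¥0.00 = ¥121,472.02.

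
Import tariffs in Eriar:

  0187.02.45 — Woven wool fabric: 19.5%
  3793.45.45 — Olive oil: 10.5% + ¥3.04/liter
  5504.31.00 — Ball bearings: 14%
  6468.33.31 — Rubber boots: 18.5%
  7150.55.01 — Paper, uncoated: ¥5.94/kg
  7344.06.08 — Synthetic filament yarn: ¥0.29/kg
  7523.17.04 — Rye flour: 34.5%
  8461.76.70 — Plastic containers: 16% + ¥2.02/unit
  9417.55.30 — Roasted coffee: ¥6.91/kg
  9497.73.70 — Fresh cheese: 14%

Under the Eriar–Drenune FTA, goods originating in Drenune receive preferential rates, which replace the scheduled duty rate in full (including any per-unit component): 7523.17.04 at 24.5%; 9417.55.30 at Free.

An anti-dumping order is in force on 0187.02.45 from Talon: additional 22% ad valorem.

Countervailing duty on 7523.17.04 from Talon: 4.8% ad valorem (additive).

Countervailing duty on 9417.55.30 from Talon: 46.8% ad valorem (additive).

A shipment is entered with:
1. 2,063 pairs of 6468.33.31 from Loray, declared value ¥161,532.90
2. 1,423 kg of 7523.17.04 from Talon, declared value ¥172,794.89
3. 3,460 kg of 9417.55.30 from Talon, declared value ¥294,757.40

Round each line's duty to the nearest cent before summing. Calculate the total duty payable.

Line 1 (6468.33.31, Loray, 2,063 pairs, ¥161,532.90):
Base rate for 6468.33.31 is 18.5%.
Duty = ¥161,532.90 × 18.5% = ¥29,883.59.
Line 2 (7523.17.04, Talon, 1,423 kg, ¥172,794.89):
Base rate for 7523.17.04 is 34.5%.
7523.17.04 has an FTA preferential rate, but origin Talon is not Drenune; base rate stands.
Additional duty on 7523.17.04 from Talon: +4.8%. Applied ad valorem rate: 34.5% + 4.8% = 39.3%.
Duty = ¥172,794.89 × 39.3% = ¥67,908.39.
Line 3 (9417.55.30, Talon, 3,460 kg, ¥294,757.40):
Base rate for 9417.55.30 is ¥6.91/kg.
9417.55.30 has an FTA preferential rate, but origin Talon is not Drenune; base rate stands.
Additional duty on 9417.55.30 from Talon: +46.8% ad valorem. Applied ad valorem rate = 46.8%.
Duty = ¥294,757.40 × 46.8% + 3,460 × ¥6.91 = ¥161,855.06.
Total = ¥29,883.59 + ¥67,908.39 + ¥161,855.06 = ¥259,647.04.

¥259,647.04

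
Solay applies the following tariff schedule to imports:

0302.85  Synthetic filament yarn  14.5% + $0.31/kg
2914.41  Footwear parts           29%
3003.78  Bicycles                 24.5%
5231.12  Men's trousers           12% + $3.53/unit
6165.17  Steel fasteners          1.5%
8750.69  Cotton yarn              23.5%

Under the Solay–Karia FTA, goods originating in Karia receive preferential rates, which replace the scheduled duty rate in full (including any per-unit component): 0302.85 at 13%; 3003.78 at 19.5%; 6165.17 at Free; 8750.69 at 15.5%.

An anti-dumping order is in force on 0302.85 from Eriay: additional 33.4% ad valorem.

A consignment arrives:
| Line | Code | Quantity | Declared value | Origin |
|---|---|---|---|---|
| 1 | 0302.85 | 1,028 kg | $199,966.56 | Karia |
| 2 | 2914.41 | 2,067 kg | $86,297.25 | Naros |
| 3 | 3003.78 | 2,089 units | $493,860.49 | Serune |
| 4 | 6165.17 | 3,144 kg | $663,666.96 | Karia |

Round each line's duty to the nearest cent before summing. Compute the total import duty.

$172,017.67

Line 1 (0302.85, Karia, 1,028 kg, $199,966.56):
Base rate for 0302.85 is 14.5% + $0.31/kg.
Origin Karia qualifies under the Solay–Karia agreement and 0302.85 is covered: preferential rate 13% applies instead.
The additional-duty order on 0302.85 targets Eriay, not Karia; it does not apply.
Duty = $199,966.56 × 13% = $25,995.65.
Line 2 (2914.41, Naros, 2,067 kg, $86,297.25):
Base rate for 2914.41 is 29%.
Duty = $86,297.25 × 29% = $25,026.20.
Line 3 (3003.78, Serune, 2,089 units, $493,860.49):
Base rate for 3003.78 is 24.5%.
3003.78 has an FTA preferential rate, but origin Serune is not Karia; base rate stands.
Duty = $493,860.49 × 24.5% = $120,995.82.
Line 4 (6165.17, Karia, 3,144 kg, $663,666.96):
Base rate for 6165.17 is 1.5%.
Origin Karia qualifies under the Solay–Karia agreement and 6165.17 is covered: preferential rate Free applies instead.
Duty = $663,666.96 × 0% = $0.00.
Total = $25,995.65 + $25,026.20 + $120,995.82 + $0.00 = $172,017.67.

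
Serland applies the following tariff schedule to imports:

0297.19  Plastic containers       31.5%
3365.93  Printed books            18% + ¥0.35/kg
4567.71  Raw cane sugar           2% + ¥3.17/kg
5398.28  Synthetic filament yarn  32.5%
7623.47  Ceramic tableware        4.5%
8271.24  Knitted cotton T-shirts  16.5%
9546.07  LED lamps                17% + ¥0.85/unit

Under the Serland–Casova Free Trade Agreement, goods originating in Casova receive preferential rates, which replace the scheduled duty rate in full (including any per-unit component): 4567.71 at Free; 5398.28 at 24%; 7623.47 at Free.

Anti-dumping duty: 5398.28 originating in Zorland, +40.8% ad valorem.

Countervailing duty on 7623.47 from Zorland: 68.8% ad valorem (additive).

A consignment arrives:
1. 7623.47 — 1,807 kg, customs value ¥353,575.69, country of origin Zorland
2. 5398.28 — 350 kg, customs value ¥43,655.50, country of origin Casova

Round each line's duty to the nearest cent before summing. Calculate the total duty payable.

Line 1 (7623.47, Zorland, 1,807 kg, ¥353,575.69):
Base rate for 7623.47 is 4.5%.
7623.47 has an FTA preferential rate, but origin Zorland is not Casova; base rate stands.
Additional duty on 7623.47 from Zorland: +68.8%. Applied ad valorem rate: 4.5% + 68.8% = 73.3%.
Duty = ¥353,575.69 × 73.3% = ¥259,170.98.
Line 2 (5398.28, Casova, 350 kg, ¥43,655.50):
Base rate for 5398.28 is 32.5%.
Origin Casova qualifies under the Serland–Casova agreement and 5398.28 is covered: preferential rate 24% applies instead.
The additional-duty order on 5398.28 targets Zorland, not Casova; it does not apply.
Duty = ¥43,655.50 × 24% = ¥10,477.32.
Total = ¥259,170.98 + ¥10,477.32 = ¥269,648.30.

¥269,648.30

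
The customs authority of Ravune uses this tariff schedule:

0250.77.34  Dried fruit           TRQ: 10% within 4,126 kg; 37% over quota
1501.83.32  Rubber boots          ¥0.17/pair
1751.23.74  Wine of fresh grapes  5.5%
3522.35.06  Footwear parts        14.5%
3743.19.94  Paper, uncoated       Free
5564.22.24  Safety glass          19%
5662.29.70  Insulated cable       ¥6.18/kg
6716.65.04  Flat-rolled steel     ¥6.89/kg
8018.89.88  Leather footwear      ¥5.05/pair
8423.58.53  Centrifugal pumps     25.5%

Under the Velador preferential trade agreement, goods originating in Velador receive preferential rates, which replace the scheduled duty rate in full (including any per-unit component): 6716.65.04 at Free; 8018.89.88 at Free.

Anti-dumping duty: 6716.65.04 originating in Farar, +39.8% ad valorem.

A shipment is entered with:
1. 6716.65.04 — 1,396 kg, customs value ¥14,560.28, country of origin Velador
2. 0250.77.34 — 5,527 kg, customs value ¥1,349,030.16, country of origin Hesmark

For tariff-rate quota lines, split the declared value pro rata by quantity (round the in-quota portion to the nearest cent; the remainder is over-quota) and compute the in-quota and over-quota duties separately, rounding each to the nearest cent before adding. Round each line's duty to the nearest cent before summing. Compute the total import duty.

Line 1 (6716.65.04, Velador, 1,396 kg, ¥14,560.28):
Base rate for 6716.65.04 is ¥6.89/kg.
Origin Velador qualifies under the Ravune–Velador agreement and 6716.65.04 is covered: preferential rate Free applies instead.
The additional-duty order on 6716.65.04 targets Farar, not Velador; it does not apply.
Duty = ¥14,560.28 × 0% = ¥0.00.
Line 2 (0250.77.34, Hesmark, 5,527 kg, ¥1,349,030.16):
Code 0250.77.34 is under a tariff-rate quota (threshold 4,126 kg). In-quota: 4,126 kg at 10%; over-quota: 1,401 kg at 37%.
Pro-rata value split: in-quota = ¥1,349,030.16 × 4,126/5,527 = ¥1,007,074.08; over-quota = ¥1,349,030.16 − ¥1,007,074.08 = ¥341,956.08.
In-quota duty = ¥1,007,074.08 × 10% = ¥100,707.41. Over-quota duty = ¥341,956.08 × 37% = ¥126,523.75.
Line duty = ¥100,707.41 + ¥126,523.75 = ¥227,231.16.
Total = ¥0.00 + ¥227,231.16 = ¥227,231.16.

¥227,231.16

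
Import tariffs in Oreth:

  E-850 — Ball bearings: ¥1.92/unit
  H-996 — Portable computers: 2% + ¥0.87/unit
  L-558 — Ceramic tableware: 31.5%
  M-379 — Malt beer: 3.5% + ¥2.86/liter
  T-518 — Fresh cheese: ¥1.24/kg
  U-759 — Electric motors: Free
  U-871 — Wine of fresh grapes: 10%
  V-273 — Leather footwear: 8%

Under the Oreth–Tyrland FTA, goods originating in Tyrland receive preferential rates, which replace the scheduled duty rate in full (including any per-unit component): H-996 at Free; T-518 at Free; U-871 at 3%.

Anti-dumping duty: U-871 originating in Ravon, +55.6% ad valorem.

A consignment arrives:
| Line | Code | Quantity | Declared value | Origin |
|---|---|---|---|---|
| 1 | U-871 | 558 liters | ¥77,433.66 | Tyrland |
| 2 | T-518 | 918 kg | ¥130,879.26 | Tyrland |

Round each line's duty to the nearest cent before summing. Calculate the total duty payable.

¥2,323.01

Line 1 (U-871, Tyrland, 558 liters, ¥77,433.66):
Base rate for U-871 is 10%.
Origin Tyrland qualifies under the Oreth–Tyrland agreement and U-871 is covered: preferential rate 3% applies instead.
The additional-duty order on U-871 targets Ravon, not Tyrland; it does not apply.
Duty = ¥77,433.66 × 3% = ¥2,323.01.
Line 2 (T-518, Tyrland, 918 kg, ¥130,879.26):
Base rate for T-518 is ¥1.24/kg.
Origin Tyrland qualifies under the Oreth–Tyrland agreement and T-518 is covered: preferential rate Free applies instead.
Duty = ¥130,879.26 × 0% = ¥0.00.
Total = ¥2,323.01 + ¥0.00 = ¥2,323.01.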